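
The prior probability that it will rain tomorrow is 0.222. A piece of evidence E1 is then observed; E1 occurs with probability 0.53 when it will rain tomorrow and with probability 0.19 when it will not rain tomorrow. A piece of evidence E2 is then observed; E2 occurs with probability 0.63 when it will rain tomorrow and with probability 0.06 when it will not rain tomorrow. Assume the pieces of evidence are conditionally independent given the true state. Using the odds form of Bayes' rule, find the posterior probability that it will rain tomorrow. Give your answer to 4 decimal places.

Posterior probability ≈ 0.8931

Prior odds = 0.222/(1−0.222) = 0.28535. In log-odds, ln(0.28535) = -1.2540.
Add log likelihood ratios: ln(2.7895) + ln(10.500) = 3.3772.
Posterior log-odds = 2.1232, so posterior odds = exp(2.1232) = 8.3577. Converting, P(H|E) = 8.3577/9.3577 = 0.8931.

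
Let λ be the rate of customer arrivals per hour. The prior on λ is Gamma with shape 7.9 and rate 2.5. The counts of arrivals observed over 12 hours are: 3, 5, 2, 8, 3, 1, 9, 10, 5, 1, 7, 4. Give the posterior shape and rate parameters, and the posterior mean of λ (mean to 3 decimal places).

Posterior: Gamma(shape=65.9, rate=14.5); mean ≈ 4.545

The Poisson likelihood adds the total count to the shape and the number of exposure periods to the rate. Here ∑xᵢ = 58 and n = 12, so shape 7.9→65.9 and rate 2.5→14.5.
Posterior mean = shape/rate = 65.9/14.5 = 4.545.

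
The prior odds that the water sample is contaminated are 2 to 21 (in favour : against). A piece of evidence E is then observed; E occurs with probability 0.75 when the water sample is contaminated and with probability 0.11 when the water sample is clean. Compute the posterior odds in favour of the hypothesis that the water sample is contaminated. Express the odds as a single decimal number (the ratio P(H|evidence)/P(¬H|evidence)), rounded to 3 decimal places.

Posterior odds ≈ 0.649

Prior odds = 2/21 = 0.095238. In log-odds, ln(0.095238) = -2.3514.
Add log likelihood ratio: ln(6.8182) = 1.9196.
Posterior log-odds = -0.43178, so posterior odds = exp(-0.43178) = 0.64935.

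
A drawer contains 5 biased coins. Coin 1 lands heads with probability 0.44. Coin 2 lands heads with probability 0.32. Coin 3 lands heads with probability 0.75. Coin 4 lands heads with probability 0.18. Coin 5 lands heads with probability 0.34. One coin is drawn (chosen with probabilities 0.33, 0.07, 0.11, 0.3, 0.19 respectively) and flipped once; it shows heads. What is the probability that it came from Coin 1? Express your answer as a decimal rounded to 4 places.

Posterior probability ≈ 0.3938

P(heads|C1) = 0.44; P(heads|C2) = 0.32; P(heads|C3) = 0.75; P(heads|C4) = 0.18; P(heads|C5) = 0.34.
Prior × likelihood for each source: 0.33·0.44=0.1452, 0.07·0.32=0.02240, 0.11·0.75=0.08250, 0.3·0.18=0.05400, 0.19·0.34=0.06460. Summing gives P(heads) = 0.36870.
P(Coin 1 | heads) = 0.1452 / 0.36870 = 0.3938.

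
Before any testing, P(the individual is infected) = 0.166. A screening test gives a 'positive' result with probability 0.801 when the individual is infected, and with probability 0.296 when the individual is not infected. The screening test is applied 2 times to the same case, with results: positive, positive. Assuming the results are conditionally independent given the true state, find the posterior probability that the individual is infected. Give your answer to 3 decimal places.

Let H be the event that the individual is infected; start with P(H) = 0.166. P('positive'|H) = 0.801, P('positive'|¬H) = 0.296.
Update on result 1 ('positive'): P(H) ← 0.801·0.1660 / (0.801·0.1660 + 0.296·0.8340) = 0.13297/0.37983 = 0.3501.
Update on result 2 ('positive'): P(H) ← 0.801·0.3501 / (0.801·0.3501 + 0.296·0.6499) = 0.28040/0.47278 = 0.5931.

Posterior P(H) ≈ 0.593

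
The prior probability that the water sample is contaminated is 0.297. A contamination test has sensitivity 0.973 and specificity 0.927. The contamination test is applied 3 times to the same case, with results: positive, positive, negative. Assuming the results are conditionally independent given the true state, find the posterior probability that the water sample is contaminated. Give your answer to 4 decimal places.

With H the event that the water sample is contaminated, the joint likelihood of the observed sequence is P(data|H) = 0.973·0.973·0.027 = 0.025562 and P(data|¬H) = 0.073·0.073·0.927 = 0.0049400.
Bayes: P(H|data) = 0.297·0.025562 / (0.297·0.025562 + 0.703·0.0049400) = 0.0075918/0.011065 = 0.6861.

Posterior P(H) ≈ 0.6861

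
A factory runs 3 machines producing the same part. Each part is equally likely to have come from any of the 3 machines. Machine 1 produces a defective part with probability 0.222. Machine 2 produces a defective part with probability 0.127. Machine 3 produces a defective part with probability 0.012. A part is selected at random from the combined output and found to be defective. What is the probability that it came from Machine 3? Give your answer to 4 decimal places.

Posterior probability ≈ 0.0332

Tabulate prior·likelihood by source: [1] prior 0.333333, lik 0.222, product 0.07400; [2] prior 0.333333, lik 0.127, product 0.04233; [3] prior 0.333333, lik 0.012, product 0.004000.
Normalizing constant = 0.12033; the posterior for Machine 3 is its product over the sum, 0.004000/0.12033 = 0.0332.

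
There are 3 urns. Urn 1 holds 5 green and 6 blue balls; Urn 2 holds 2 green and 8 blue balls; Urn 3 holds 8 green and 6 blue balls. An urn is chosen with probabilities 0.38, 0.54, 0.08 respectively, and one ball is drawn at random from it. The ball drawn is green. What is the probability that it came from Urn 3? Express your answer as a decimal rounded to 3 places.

P(green|Urn 1) = 0.4545; P(green|Urn 2) = 0.2; P(green|Urn 3) = 0.5714.
Prior × likelihood for each source: 0.38·0.4545=0.1727, 0.54·0.2=0.1080, 0.08·0.5714=0.04571. Summing gives P(green) = 0.32644.
P(Urn 3 | green) = 0.04571 / 0.32644 = 0.140.

Posterior probability ≈ 0.140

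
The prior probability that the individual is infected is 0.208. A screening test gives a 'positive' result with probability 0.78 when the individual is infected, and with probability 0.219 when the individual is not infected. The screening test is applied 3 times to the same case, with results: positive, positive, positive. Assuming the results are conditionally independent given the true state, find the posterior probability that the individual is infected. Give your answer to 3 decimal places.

With H the event that the individual is infected, the joint likelihood of the observed sequence is P(data|H) = 0.78·0.78·0.78 = 0.47455 and P(data|¬H) = 0.219·0.219·0.219 = 0.010503.
Bayes: P(H|data) = 0.208·0.47455 / (0.208·0.47455 + 0.792·0.010503) = 0.098707/0.10703 = 0.9223.

Posterior P(H) ≈ 0.922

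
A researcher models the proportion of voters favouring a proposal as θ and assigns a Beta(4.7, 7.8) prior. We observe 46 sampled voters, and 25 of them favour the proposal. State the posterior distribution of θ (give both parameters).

Posterior: Beta(29.7, 28.8)

The binomial likelihood is conjugate to the Beta prior: with 25 successes and 21 failures, the posterior is Beta(4.7+25, 7.8+21) = Beta(29.7, 28.8).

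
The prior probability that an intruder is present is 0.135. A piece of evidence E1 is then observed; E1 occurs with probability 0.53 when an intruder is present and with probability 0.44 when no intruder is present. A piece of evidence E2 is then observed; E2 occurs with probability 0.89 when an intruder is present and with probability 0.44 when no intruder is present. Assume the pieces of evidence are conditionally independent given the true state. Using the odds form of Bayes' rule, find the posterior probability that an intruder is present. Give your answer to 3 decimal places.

Posterior probability ≈ 0.275

Prior odds = 0.135/(1−0.135) = 0.15607.
Likelihood ratio for E1 = 0.53/0.44 = 1.2045.
Likelihood ratio for E2 = 0.89/0.44 = 2.0227.
Posterior odds = prior odds × LR₁ × LR₂ = 0.38026.
Posterior probability = odds/(1+odds) = 0.38026/1.3803 = 0.275.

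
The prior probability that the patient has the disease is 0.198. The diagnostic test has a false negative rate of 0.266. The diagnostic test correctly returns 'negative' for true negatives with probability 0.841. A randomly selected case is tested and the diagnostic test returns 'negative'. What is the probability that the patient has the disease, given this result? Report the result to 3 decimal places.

Write H for 'the patient has the disease'. Prior odds H:¬H = 0.198/0.802 = 0.24688. For the 'negative' outcome, the likelihood ratio is 0.266/0.841 = 0.31629.
Posterior odds = 0.24688 × 0.31629 = 0.078087, so P(H|E) = 0.078087/(1+0.078087) = 0.072.

P(H | E) ≈ 0.072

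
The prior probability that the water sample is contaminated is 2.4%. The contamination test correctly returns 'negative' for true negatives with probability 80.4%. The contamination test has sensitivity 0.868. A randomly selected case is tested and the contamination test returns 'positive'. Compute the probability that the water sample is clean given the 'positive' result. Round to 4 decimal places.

P(¬H | E) ≈ 0.9018

Let H be the event that the water sample is contaminated. P(H) = 0.024, so P(¬H) = 0.976. With E the 'positive' result, P(E|H) = 0.868 and P(E|¬H) = 0.196.
P(E) = 0.868·0.024 + 0.196·0.976 = 0.020832 + 0.19130 = 0.21213.
By Bayes' theorem, P(H|E) = 0.020832 / 0.21213 = 0.0982. Hence P(¬H|E) = 1 − 0.0982 = 0.9018.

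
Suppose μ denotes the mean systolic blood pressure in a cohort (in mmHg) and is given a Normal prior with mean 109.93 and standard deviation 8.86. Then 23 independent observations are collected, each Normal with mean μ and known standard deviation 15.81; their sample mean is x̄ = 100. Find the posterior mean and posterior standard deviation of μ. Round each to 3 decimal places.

Posterior mean ≈ 101.208; posterior SD ≈ 3.090

Prior precision 1/τ₀² = 1/8.86² = 0.0127389; data precision n/σ² = 23/15.81² = 0.0920162.
Posterior precision = 0.0127389 + 0.0920162 = 0.104755, giving posterior SD = 1/√0.104755 = 3.090.
Posterior mean = (0.0127389·109.93 + 0.0920162·100) / 0.104755 = 101.208.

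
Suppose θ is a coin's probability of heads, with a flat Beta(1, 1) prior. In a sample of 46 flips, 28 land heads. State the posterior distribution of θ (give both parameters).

Posterior: Beta(29, 19)

Observing 28 successes and 18 failures updates Beta(1, 1) by adding the success and failure counts to the two shape parameters: α = 1+28 = 29, β = 1+18 = 19.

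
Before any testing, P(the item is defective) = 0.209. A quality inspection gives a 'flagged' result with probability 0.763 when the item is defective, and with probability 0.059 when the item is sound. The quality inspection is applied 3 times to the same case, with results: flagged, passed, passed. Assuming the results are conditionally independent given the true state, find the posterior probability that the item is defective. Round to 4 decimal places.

Posterior P(H) ≈ 0.1781

Let H be the event that the item is defective; start with P(H) = 0.209. P('flagged'|H) = 0.763, P('flagged'|¬H) = 0.059.
Update on result 1 ('flagged'): P(H) ← 0.763·0.2090 / (0.763·0.2090 + 0.059·0.7910) = 0.15947/0.20614 = 0.7736.
Update on result 2 ('passed'): P(H) ← 0.237·0.7736 / (0.237·0.7736 + 0.941·0.2264) = 0.18334/0.39638 = 0.4625.
Update on result 3 ('passed'): P(H) ← 0.237·0.4625 / (0.237·0.4625 + 0.941·0.5375) = 0.10962/0.61537 = 0.1781.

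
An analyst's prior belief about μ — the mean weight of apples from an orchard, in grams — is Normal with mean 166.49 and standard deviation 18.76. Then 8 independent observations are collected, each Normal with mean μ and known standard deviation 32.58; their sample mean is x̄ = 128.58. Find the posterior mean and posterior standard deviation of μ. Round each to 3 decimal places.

Prior precision 1/τ₀² = 1/18.76² = 0.00284141; data precision n/σ² = 8/32.58² = 0.00753681.
Posterior precision = 0.00284141 + 0.00753681 = 0.0103782, giving posterior SD = 1/√0.0103782 = 9.816.
Posterior mean = (0.00284141·166.49 + 0.00753681·128.58) / 0.0103782 = 138.959.

Posterior mean ≈ 138.959; posterior SD ≈ 9.816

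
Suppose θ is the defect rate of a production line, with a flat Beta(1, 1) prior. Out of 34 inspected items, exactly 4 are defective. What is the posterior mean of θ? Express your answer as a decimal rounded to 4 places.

Posterior mean ≈ 0.1389

Observing 4 successes and 30 failures updates Beta(1, 1) by adding the success and failure counts to the two shape parameters: α = 1+4 = 5, β = 1+30 = 31.
E[θ | data] = 5/(5+31) = 0.1389.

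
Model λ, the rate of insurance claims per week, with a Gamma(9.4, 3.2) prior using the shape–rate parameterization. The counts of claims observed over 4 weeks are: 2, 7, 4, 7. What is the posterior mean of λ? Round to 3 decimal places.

Total count ∑xᵢ = 20 over n = 4 weeks.
Gamma is conjugate to the Poisson likelihood: posterior is Gamma(shape = 9.4+20 = 29.4, rate = 3.2+4 = 7.2).
Posterior mean = shape/rate = 29.4/7.2 = 4.083.

Posterior mean ≈ 4.083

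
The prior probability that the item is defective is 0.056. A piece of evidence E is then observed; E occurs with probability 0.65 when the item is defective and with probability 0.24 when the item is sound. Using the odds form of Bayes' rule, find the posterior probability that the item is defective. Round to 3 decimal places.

Prior odds = 0.056/(1−0.056) = 0.059322.
Likelihood ratio for E = 0.65/0.24 = 2.7083.
Posterior odds = prior odds × LR = 0.16066.
Posterior probability = odds/(1+odds) = 0.16066/1.1607 = 0.138.

Posterior probability ≈ 0.138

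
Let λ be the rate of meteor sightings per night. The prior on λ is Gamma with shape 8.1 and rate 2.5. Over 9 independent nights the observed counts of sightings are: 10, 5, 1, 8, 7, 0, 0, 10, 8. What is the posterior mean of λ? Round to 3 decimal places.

Posterior mean ≈ 4.965

Total count ∑xᵢ = 49 over n = 9 nights.
Gamma is conjugate to the Poisson likelihood: posterior is Gamma(shape = 8.1+49 = 57.1, rate = 2.5+9 = 11.5).
Posterior mean = shape/rate = 57.1/11.5 = 4.965.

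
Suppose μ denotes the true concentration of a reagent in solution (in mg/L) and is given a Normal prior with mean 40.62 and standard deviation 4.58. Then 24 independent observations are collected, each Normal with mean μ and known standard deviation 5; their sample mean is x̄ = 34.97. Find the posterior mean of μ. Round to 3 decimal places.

Posterior mean ≈ 35.237

Prior precision 1/τ₀² = 1/4.58² = 0.0476726; data precision n/σ² = 24/5² = 0.960000.
Posterior precision = 0.0476726 + 0.960000 = 1.00767.
Posterior mean = (0.0476726·40.62 + 0.960000·34.97) / 1.00767 = 35.237.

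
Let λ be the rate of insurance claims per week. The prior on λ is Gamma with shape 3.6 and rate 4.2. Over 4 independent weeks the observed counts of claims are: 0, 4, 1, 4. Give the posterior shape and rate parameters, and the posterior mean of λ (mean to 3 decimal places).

Posterior: Gamma(shape=12.6, rate=8.2); mean ≈ 1.537

Total count ∑xᵢ = 9 over n = 4 weeks.
Gamma is conjugate to the Poisson likelihood: posterior is Gamma(shape = 3.6+9 = 12.6, rate = 4.2+4 = 8.2).
E[λ | data] = 12.6/8.2 = 1.537.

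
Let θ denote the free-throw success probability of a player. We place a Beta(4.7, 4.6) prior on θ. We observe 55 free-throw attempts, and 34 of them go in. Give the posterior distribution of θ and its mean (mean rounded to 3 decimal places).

Posterior: Beta(38.7, 25.6); mean ≈ 0.602

The binomial likelihood is conjugate to the Beta prior: with 34 successes and 21 failures, the posterior is Beta(4.7+34, 4.6+21) = Beta(38.7, 25.6).
E[θ | data] = 38.7/(38.7+25.6) = 0.602.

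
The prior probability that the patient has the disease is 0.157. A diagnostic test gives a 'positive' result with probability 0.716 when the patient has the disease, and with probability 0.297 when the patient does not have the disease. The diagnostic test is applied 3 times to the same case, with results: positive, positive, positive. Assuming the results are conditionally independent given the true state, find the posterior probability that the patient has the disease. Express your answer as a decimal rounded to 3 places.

Posterior P(H) ≈ 0.723

Let H be the event that the patient has the disease; start with P(H) = 0.157. P('positive'|H) = 0.716, P('positive'|¬H) = 0.297.
Update on result 1 ('positive'): P(H) ← 0.716·0.1570 / (0.716·0.1570 + 0.297·0.8430) = 0.11241/0.36278 = 0.3099.
Update on result 2 ('positive'): P(H) ← 0.716·0.3099 / (0.716·0.3099 + 0.297·0.6901) = 0.22186/0.42683 = 0.5198.
Update on result 3 ('positive'): P(H) ← 0.716·0.5198 / (0.716·0.5198 + 0.297·0.4802) = 0.37216/0.51479 = 0.7229.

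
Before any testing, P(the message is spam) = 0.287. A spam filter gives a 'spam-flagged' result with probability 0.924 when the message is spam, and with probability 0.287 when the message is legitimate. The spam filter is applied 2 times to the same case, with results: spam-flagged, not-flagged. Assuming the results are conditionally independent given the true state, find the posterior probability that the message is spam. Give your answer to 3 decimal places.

Let H be the event that the message is spam; start with P(H) = 0.287. P('spam-flagged'|H) = 0.924, P('spam-flagged'|¬H) = 0.287.
Update on result 1 ('spam-flagged'): P(H) ← 0.924·0.2870 / (0.924·0.2870 + 0.287·0.7130) = 0.26519/0.46982 = 0.5644.
Update on result 2 ('not-flagged'): P(H) ← 0.076·0.5644 / (0.076·0.5644 + 0.713·0.4356) = 0.042898/0.35345 = 0.1214.

Posterior P(H) ≈ 0.121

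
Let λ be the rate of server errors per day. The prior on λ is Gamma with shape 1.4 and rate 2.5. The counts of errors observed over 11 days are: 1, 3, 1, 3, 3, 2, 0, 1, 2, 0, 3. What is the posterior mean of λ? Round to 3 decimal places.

Total count ∑xᵢ = 19 over n = 11 days.
Gamma is conjugate to the Poisson likelihood: posterior is Gamma(shape = 1.4+19 = 20.4, rate = 2.5+11 = 13.5).
E[λ | data] = 20.4/13.5 = 1.511.

Posterior mean ≈ 1.511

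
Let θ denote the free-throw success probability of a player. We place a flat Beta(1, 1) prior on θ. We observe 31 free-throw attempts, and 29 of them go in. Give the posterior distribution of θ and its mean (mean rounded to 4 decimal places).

Posterior: Beta(30, 3); mean ≈ 0.9091

Observing 29 successes and 2 failures updates Beta(1, 1) by adding the success and failure counts to the two shape parameters: α = 1+29 = 30, β = 1+2 = 3.
E[θ | data] = 30/(30+3) = 0.9091.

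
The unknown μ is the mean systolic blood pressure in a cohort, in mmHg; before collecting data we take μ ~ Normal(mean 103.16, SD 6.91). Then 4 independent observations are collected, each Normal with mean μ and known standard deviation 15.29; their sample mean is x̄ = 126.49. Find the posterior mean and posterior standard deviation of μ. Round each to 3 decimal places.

Posterior mean ≈ 113.650; posterior SD ≈ 5.126

Prior precision 1/τ₀² = 1/6.91² = 0.0209432; data precision n/σ² = 4/15.29² = 0.0171098.
Posterior precision = 0.0209432 + 0.0171098 = 0.0380530, giving posterior SD = 1/√0.0380530 = 5.126.
Posterior mean = (0.0209432·103.16 + 0.0171098·126.49) / 0.0380530 = 113.650.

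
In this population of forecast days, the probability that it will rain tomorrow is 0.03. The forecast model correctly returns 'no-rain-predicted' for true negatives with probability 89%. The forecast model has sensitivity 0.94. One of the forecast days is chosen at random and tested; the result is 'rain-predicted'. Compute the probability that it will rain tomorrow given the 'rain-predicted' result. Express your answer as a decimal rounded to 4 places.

P(H | E) ≈ 0.2090

Write H for 'it will rain tomorrow'. Prior odds H:¬H = 0.03/0.97 = 0.030928. For the 'rain-predicted' outcome, the likelihood ratio is 0.94/0.11 = 8.5455.
Posterior odds = 0.030928 × 8.5455 = 0.26429, so P(H|E) = 0.26429/(1+0.26429) = 0.2090.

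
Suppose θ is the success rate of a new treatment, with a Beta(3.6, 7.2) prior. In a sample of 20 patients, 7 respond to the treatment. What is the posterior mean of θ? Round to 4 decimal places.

The binomial likelihood is conjugate to the Beta prior: with 7 successes and 13 failures, the posterior is Beta(3.6+7, 7.2+13) = Beta(10.6, 20.2).
Posterior mean = α/(α+β) = 10.6/30.8 = 0.3442.

Posterior mean ≈ 0.3442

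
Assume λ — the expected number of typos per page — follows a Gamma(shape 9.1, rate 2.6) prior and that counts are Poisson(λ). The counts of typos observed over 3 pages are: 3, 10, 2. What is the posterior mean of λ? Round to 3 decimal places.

The Poisson likelihood adds the total count to the shape and the number of exposure periods to the rate. Here ∑xᵢ = 15 and n = 3, so shape 9.1→24.1 and rate 2.6→5.6.
E[λ | data] = 24.1/5.6 = 4.304.

Posterior mean ≈ 4.304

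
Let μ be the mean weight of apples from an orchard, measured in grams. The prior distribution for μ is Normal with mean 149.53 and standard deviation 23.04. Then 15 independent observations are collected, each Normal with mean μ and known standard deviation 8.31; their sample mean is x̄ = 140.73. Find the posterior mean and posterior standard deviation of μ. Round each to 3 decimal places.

Prior precision 1/τ₀² = 1/23.04² = 0.00188380; data precision n/σ² = 15/8.31² = 0.217215.
Posterior precision = 0.00188380 + 0.217215 = 0.219099, giving posterior SD = 1/√0.219099 = 2.136.
Posterior mean = (0.00188380·149.53 + 0.217215·140.73) / 0.219099 = 140.806.

Posterior mean ≈ 140.806; posterior SD ≈ 2.136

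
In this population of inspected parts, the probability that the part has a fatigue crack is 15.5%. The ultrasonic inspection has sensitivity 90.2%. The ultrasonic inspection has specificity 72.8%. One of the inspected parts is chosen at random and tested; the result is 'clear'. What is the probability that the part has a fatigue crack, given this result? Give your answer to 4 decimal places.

Write H for 'the part has a fatigue crack'. Prior odds H:¬H = 0.155/0.845 = 0.18343. For the 'clear' outcome, the likelihood ratio is 0.098/0.728 = 0.13462.
Posterior odds = 0.18343 × 0.13462 = 0.024693, so P(H|E) = 0.024693/(1+0.024693) = 0.0241.

P(H | E) ≈ 0.0241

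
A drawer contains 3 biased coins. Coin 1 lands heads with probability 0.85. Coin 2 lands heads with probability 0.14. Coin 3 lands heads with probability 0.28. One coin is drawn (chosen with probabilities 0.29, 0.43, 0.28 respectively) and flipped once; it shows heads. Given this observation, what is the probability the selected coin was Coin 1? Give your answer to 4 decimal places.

P(heads|C1) = 0.85; P(heads|C2) = 0.14; P(heads|C3) = 0.28.
Prior × likelihood for each source: 0.29·0.85=0.2465, 0.43·0.14=0.06020, 0.28·0.28=0.07840. Summing gives P(heads) = 0.38510.
P(Coin 1 | heads) = 0.2465 / 0.38510 = 0.6401.

Posterior probability ≈ 0.6401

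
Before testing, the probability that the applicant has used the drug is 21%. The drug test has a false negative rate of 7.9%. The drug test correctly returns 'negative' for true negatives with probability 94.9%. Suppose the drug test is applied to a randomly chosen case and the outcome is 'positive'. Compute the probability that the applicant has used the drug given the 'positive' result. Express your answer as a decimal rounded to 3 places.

P(H | E) ≈ 0.828

Write H for 'the applicant has used the drug'. Prior odds H:¬H = 0.21/0.79 = 0.26582. For the 'positive' outcome, the likelihood ratio is 0.921/0.051 = 18.059.
Posterior odds = 0.26582 × 18.059 = 4.8004, so P(H|E) = 4.8004/(1+4.8004) = 0.828.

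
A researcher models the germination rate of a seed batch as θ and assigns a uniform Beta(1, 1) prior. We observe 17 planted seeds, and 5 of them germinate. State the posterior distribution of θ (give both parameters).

Observing 5 successes and 12 failures updates Beta(1, 1) by adding the success and failure counts to the two shape parameters: α = 1+5 = 6, β = 1+12 = 13.

Posterior: Beta(6, 13)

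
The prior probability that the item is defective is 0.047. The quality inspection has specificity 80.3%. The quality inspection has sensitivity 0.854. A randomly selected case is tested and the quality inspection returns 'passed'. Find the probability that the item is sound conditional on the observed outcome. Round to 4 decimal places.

Write H for 'the item is defective'. Prior odds H:¬H = 0.047/0.953 = 0.049318. For the 'passed' outcome, the likelihood ratio is 0.146/0.803 = 0.18182.
Posterior odds = 0.049318 × 0.18182 = 0.0089669, so P(H|E) = 0.0089669/(1+0.0089669) = 0.0089. Then P(¬H|E) = 1 − 0.0089 = 0.9911.

P(¬H | E) ≈ 0.9911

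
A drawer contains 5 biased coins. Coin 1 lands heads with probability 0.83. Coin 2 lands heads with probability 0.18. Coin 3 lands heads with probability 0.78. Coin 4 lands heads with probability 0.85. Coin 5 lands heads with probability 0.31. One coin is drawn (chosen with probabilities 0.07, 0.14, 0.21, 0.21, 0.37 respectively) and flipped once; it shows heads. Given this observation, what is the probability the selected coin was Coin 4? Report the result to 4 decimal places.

Posterior probability ≈ 0.3304

Tabulate prior·likelihood by source: [1] prior 0.07, lik 0.83, product 0.05810; [2] prior 0.14, lik 0.18, product 0.02520; [3] prior 0.21, lik 0.78, product 0.1638; [4] prior 0.21, lik 0.85, product 0.1785; [5] prior 0.37, lik 0.31, product 0.1147.
Normalizing constant = 0.54030; the posterior for Coin 4 is its product over the sum, 0.1785/0.54030 = 0.3304.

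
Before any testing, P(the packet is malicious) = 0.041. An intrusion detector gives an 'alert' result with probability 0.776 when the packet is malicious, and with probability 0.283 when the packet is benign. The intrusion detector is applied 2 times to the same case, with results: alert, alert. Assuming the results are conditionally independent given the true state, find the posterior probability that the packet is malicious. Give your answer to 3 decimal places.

Let H be the event that the packet is malicious; start with P(H) = 0.041. P('alert'|H) = 0.776, P('alert'|¬H) = 0.283.
Update on result 1 ('alert'): P(H) ← 0.776·0.0410 / (0.776·0.0410 + 0.283·0.9590) = 0.031816/0.30321 = 0.1049.
Update on result 2 ('alert'): P(H) ← 0.776·0.1049 / (0.776·0.1049 + 0.283·0.8951) = 0.081425/0.33473 = 0.2433.

Posterior P(H) ≈ 0.243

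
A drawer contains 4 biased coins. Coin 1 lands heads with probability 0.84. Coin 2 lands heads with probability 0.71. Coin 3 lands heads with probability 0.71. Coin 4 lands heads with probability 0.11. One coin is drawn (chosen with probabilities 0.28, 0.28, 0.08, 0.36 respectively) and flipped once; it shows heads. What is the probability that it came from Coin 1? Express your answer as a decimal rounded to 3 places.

P(heads|C1) = 0.84; P(heads|C2) = 0.71; P(heads|C3) = 0.71; P(heads|C4) = 0.11.
Prior × likelihood for each source: 0.28·0.84=0.2352, 0.28·0.71=0.1988, 0.08·0.71=0.05680, 0.36·0.11=0.03960. Summing gives P(heads) = 0.53040.
P(Coin 1 | heads) = 0.2352 / 0.53040 = 0.443.

Posterior probability ≈ 0.443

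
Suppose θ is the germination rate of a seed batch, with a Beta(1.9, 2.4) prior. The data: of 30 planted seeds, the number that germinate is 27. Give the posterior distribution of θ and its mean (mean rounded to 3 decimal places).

The binomial likelihood is conjugate to the Beta prior: with 27 successes and 3 failures, the posterior is Beta(1.9+27, 2.4+3) = Beta(28.9, 5.4).
E[θ | data] = 28.9/(28.9+5.4) = 0.843.

Posterior: Beta(28.9, 5.4); mean ≈ 0.843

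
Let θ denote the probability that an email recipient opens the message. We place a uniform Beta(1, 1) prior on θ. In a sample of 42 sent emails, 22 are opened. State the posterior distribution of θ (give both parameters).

Posterior: Beta(23, 21)

The binomial likelihood is conjugate to the Beta prior: with 22 successes and 20 failures, the posterior is Beta(1+22, 1+20) = Beta(23, 21).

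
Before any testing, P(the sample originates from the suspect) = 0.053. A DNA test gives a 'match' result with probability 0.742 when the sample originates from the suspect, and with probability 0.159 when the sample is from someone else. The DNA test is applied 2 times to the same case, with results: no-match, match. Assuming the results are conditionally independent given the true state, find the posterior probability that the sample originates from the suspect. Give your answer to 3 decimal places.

Posterior P(H) ≈ 0.074

Let H be the event that the sample originates from the suspect; start with P(H) = 0.053. P('match'|H) = 0.742, P('match'|¬H) = 0.159.
Update on result 1 ('no-match'): P(H) ← 0.258·0.0530 / (0.258·0.0530 + 0.841·0.9470) = 0.013674/0.81010 = 0.0169.
Update on result 2 ('match'): P(H) ← 0.742·0.0169 / (0.742·0.0169 + 0.159·0.9831) = 0.012524/0.16884 = 0.0742.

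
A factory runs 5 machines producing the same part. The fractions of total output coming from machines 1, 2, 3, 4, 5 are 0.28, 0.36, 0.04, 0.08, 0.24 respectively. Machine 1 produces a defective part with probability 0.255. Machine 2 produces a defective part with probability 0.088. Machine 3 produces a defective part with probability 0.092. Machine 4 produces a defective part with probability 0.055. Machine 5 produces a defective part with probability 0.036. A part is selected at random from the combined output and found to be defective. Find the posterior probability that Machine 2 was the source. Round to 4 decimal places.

Posterior probability ≈ 0.2644

Tabulate prior·likelihood by source: [1] prior 0.28, lik 0.255, product 0.07140; [2] prior 0.36, lik 0.088, product 0.03168; [3] prior 0.04, lik 0.092, product 0.003680; [4] prior 0.08, lik 0.055, product 0.004400; [5] prior 0.24, lik 0.036, product 0.008640.
Normalizing constant = 0.11980; the posterior for Machine 2 is its product over the sum, 0.03168/0.11980 = 0.2644.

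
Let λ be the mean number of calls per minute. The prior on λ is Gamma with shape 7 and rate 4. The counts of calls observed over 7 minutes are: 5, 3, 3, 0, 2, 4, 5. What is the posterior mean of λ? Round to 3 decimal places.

Total count ∑xᵢ = 22 over n = 7 minutes.
Gamma is conjugate to the Poisson likelihood: posterior is Gamma(shape = 7+22 = 29, rate = 4+7 = 11).
E[λ | data] = 29/11 = 2.636.

Posterior mean ≈ 2.636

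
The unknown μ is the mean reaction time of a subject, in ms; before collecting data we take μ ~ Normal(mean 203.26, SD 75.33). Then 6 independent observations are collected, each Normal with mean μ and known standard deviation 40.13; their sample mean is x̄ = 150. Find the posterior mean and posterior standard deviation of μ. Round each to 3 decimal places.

Posterior mean ≈ 152.405; posterior SD ≈ 16.009

Prior precision 1/τ₀² = 1/75.33² = 0.00017622; data precision n/σ² = 6/40.13² = 0.00372574.
Posterior precision = 0.00017622 + 0.00372574 = 0.00390197, giving posterior SD = 1/√0.00390197 = 16.009.
Posterior mean = (0.00017622·203.26 + 0.00372574·150) / 0.00390197 = 152.405.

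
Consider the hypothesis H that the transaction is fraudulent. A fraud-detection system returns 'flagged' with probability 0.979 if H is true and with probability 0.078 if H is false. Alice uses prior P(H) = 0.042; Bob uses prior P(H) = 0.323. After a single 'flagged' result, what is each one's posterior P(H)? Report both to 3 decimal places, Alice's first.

Alice: 0.355; Bob: 0.857

P('+'|H) = 0.979, P('+'|¬H) = 0.078.
Alice: numerator 0.979·0.042 = 0.041118; evidence = 0.041118+0.078·0.958 = 0.11584; posterior = 0.355.
Bob: numerator 0.979·0.323 = 0.31622; evidence = 0.31622+0.078·0.677 = 0.36902; posterior = 0.857.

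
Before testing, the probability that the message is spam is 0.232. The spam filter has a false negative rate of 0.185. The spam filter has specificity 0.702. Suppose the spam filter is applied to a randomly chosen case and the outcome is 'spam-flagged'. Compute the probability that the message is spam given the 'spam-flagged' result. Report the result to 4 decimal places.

Let H be the event that the message is spam. P(H) = 0.232, so P(¬H) = 0.768. With E the 'spam-flagged' result, P(E|H) = 0.815 and P(E|¬H) = 0.298.
P(E) = 0.815·0.232 + 0.298·0.768 = 0.18908 + 0.22886 = 0.41794.
By Bayes' theorem, P(H|E) = 0.18908 / 0.41794 = 0.4524.

P(H | E) ≈ 0.4524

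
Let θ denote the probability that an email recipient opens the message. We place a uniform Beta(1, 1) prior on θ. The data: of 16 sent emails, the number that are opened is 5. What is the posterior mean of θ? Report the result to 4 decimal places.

Observing 5 successes and 11 failures updates Beta(1, 1) by adding the success and failure counts to the two shape parameters: α = 1+5 = 6, β = 1+11 = 12.
E[θ | data] = 6/(6+12) = 0.3333.

Posterior mean ≈ 0.3333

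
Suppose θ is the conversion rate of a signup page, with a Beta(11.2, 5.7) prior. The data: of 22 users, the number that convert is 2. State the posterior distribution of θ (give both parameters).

Posterior: Beta(13.2, 25.7)

Observing 2 successes and 20 failures updates Beta(11.2, 5.7) by adding the success and failure counts to the two shape parameters: α = 11.2+2 = 13.2, β = 5.7+20 = 25.7.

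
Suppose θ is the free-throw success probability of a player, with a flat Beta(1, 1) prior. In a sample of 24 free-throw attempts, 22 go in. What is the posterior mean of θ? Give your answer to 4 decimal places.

Posterior mean ≈ 0.8846

The binomial likelihood is conjugate to the Beta prior: with 22 successes and 2 failures, the posterior is Beta(1+22, 1+2) = Beta(23, 3).
E[θ | data] = 23/(23+3) = 0.8846.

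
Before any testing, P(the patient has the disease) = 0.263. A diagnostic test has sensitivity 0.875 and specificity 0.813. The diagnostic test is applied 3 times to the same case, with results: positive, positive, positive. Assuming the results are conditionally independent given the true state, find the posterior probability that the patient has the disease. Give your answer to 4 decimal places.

With H the event that the patient has the disease, the joint likelihood of the observed sequence is P(data|H) = 0.875·0.875·0.875 = 0.66992 and P(data|¬H) = 0.187·0.187·0.187 = 0.0065392.
Bayes: P(H|data) = 0.263·0.66992 / (0.263·0.66992 + 0.737·0.0065392) = 0.17619/0.18101 = 0.9734.

Posterior P(H) ≈ 0.9734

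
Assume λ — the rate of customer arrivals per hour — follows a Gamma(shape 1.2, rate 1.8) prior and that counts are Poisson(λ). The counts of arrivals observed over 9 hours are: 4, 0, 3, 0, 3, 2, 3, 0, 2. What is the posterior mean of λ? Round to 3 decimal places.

The Poisson likelihood adds the total count to the shape and the number of exposure periods to the rate. Here ∑xᵢ = 17 and n = 9, so shape 1.2→18.2 and rate 1.8→10.8.
Posterior mean = shape/rate = 18.2/10.8 = 1.685.

Posterior mean ≈ 1.685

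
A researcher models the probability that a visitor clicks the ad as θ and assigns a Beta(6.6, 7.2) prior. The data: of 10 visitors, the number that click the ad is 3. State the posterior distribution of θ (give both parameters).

Observing 3 successes and 7 failures updates Beta(6.6, 7.2) by adding the success and failure counts to the two shape parameters: α = 6.6+3 = 9.6, β = 7.2+7 = 14.2.

Posterior: Beta(9.6, 14.2)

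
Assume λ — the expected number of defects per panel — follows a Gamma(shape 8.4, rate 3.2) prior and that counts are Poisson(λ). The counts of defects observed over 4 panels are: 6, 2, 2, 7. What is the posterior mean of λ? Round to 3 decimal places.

The Poisson likelihood adds the total count to the shape and the number of exposure periods to the rate. Here ∑xᵢ = 17 and n = 4, so shape 8.4→25.4 and rate 3.2→7.2.
E[λ | data] = 25.4/7.2 = 3.528.

Posterior mean ≈ 3.528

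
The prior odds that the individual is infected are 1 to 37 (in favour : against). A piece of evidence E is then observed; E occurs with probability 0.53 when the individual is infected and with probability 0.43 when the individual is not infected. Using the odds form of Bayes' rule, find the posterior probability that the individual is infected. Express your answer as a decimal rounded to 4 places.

Posterior probability ≈ 0.0322

Prior odds = 1/37 = 0.027027. In log-odds, ln(0.027027) = -3.6109.
Add log likelihood ratio: ln(1.2326) = 0.20909.
Posterior log-odds = -3.4018, so posterior odds = exp(-3.4018) = 0.033312. Converting, P(H|E) = 0.033312/1.0333 = 0.0322.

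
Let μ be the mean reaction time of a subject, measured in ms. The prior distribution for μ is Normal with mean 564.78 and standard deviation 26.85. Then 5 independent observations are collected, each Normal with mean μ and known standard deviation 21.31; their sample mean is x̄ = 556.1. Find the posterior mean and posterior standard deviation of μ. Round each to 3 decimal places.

Posterior mean ≈ 557.071; posterior SD ≈ 8.981

Prior precision 1/τ₀² = 1/26.85² = 0.00138711; data precision n/σ² = 5/21.31² = 0.0110104.
Posterior precision = 0.00138711 + 0.0110104 = 0.0123975, giving posterior SD = 1/√0.0123975 = 8.981.
Posterior mean = (0.00138711·564.78 + 0.0110104·556.1) / 0.0123975 = 557.071.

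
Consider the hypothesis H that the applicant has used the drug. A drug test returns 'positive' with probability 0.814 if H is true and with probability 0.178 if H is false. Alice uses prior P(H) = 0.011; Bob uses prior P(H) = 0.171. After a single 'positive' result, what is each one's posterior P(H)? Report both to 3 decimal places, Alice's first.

The likelihood ratio for a 'positive' result is 0.814/0.178 = 4.5730.
Alice: prior odds 0.011/0.989 = 0.011122; posterior odds 0.050863; posterior probability 0.048.
Bob: prior odds 0.171/0.829 = 0.20627; posterior odds 0.94329; posterior probability 0.485.

Alice: 0.048; Bob: 0.485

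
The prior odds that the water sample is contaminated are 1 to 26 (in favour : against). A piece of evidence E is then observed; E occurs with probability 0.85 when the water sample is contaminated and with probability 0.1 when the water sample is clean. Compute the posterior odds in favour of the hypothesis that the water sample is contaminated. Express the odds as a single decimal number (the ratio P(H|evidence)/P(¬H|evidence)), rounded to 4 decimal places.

Prior odds = 1/26 = 0.038462. In log-odds, ln(0.038462) = -3.2581.
Add log likelihood ratio: ln(8.5000) = 2.1401.
Posterior log-odds = -1.1180, so posterior odds = exp(-1.1180) = 0.32692.

Posterior odds ≈ 0.3269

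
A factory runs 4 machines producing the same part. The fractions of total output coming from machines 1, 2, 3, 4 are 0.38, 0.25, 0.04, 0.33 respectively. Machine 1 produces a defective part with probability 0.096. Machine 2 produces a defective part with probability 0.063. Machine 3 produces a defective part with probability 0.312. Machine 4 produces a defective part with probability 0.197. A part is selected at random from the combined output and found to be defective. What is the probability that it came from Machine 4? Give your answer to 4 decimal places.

Tabulate prior·likelihood by source: [1] prior 0.38, lik 0.096, product 0.03648; [2] prior 0.25, lik 0.063, product 0.01575; [3] prior 0.04, lik 0.312, product 0.01248; [4] prior 0.33, lik 0.197, product 0.06501.
Normalizing constant = 0.12972; the posterior for Machine 4 is its product over the sum, 0.06501/0.12972 = 0.5012.

Posterior probability ≈ 0.5012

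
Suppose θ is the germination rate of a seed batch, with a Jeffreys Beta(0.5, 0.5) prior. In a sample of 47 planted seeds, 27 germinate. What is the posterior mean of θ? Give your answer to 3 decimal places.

Posterior mean ≈ 0.573

The binomial likelihood is conjugate to the Beta prior: with 27 successes and 20 failures, the posterior is Beta(0.5+27, 0.5+20) = Beta(27.5, 20.5).
Posterior mean = α/(α+β) = 27.5/48 = 0.573.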